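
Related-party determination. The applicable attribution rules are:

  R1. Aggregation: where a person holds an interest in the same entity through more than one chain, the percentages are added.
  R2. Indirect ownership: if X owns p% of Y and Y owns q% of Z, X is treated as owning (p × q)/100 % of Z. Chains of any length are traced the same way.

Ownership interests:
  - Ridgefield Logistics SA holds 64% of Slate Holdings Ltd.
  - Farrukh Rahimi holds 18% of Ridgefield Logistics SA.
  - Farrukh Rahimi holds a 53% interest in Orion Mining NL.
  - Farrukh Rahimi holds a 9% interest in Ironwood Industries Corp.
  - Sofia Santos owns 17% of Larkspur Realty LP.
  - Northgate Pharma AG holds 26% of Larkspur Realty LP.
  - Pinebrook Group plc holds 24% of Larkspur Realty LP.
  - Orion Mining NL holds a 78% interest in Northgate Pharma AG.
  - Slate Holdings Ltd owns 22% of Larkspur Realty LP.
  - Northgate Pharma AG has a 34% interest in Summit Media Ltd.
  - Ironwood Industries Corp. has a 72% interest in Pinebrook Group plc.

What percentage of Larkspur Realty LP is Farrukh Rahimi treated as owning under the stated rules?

Chain via Orion Mining NL → Northgate Pharma AG (R2): 53% × 78% × 26% = 10.7484% of Larkspur Realty LP.
Chain via Ridgefield Logistics SA → Slate Holdings Ltd (R2): 18% × 64% × 22% = 2.5344% of Larkspur Realty LP.
Chain via Ironwood Industries Corp. → Pinebrook Group plc (R2): 9% × 72% × 24% = 1.5552% of Larkspur Realty LP.
Aggregating (R1): 10.7484% + 2.5344% + 1.5552% = 14.838%.

14.838%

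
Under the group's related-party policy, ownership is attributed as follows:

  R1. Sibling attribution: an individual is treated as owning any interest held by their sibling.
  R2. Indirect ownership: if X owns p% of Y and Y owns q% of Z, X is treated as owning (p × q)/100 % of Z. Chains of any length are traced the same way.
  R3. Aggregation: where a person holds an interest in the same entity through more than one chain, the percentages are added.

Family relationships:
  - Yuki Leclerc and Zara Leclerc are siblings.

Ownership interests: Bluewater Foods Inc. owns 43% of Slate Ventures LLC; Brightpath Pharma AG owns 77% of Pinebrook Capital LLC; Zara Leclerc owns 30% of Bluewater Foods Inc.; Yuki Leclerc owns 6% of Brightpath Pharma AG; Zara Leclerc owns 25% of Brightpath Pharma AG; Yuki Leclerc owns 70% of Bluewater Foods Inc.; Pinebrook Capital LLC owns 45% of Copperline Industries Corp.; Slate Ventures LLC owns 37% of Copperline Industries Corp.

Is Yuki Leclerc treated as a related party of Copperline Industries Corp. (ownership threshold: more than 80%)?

By sibling attribution (R1), Yuki Leclerc is treated as also owning Zara Leclerc's interest in Bluewater Foods Inc, giving 70% + 30% = 100%.
By sibling attribution (R1), Yuki Leclerc is treated as also owning Zara Leclerc's interest in Brightpath Pharma AG, giving 6% + 25% = 31%.
Chain via Bluewater Foods Inc. → Slate Ventures LLC (R2): 100% × 43% × 37% = 15.91% of Copperline Industries Corp.
Chain via Brightpath Pharma AG → Pinebrook Capital LLC (R2): 31% × 77% × 45% = 10.7415% of Copperline Industries Corp.
Aggregating (R3): 15.91% + 10.7415% = 26.6515%.
26.6515% does not exceed the 80% threshold, so Yuki is not a related party to Copperline Industries Corp.

No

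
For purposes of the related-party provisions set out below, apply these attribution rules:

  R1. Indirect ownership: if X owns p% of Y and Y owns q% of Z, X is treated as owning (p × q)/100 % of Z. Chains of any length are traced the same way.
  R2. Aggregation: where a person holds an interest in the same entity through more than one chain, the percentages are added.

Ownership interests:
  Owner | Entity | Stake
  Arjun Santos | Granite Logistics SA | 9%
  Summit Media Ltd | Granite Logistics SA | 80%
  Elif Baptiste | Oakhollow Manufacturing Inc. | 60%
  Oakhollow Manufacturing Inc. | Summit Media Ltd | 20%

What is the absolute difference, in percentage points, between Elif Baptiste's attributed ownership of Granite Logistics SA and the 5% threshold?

4.6

Chain via Oakhollow Manufacturing Inc. → Summit Media Ltd (R1): 60% × 20% × 80% = 9.6% of Granite Logistics SA.
9.6% exceeds the 5% threshold by 4.6 percentage points.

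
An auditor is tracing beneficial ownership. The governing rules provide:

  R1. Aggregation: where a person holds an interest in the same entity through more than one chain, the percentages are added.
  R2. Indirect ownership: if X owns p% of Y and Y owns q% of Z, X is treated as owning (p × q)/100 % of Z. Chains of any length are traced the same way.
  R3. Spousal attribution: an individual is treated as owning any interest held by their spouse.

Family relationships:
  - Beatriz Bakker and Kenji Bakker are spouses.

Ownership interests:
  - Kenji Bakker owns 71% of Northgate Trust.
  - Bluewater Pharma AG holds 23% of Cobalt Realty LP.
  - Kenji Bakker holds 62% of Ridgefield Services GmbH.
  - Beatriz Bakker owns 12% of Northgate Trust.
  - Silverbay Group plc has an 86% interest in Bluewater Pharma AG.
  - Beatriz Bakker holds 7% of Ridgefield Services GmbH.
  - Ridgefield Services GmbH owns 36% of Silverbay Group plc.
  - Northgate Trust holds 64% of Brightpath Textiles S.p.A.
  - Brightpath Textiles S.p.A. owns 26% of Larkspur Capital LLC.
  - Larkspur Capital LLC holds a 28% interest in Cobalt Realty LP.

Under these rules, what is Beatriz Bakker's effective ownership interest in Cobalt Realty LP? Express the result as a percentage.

8.780488%

By spousal attribution (R3), Beatriz Bakker is treated as also owning Kenji Bakker's interest in Northgate Trust, giving 12% + 71% = 83%.
By spousal attribution (R3), Beatriz Bakker is treated as also owning Kenji Bakker's interest in Ridgefield Services GmbH, giving 7% + 62% = 69%.
Chain via Northgate Trust → Brightpath Textiles S.p.A. → Larkspur Capital LLC (R2): 83% × 64% × 26% × 28% = 3.867136% of Cobalt Realty LP.
Chain via Ridgefield Services GmbH → Silverbay Group plc → Bluewater Pharma AG (R2): 69% × 36% × 86% × 23% = 4.913352% of Cobalt Realty LP.
Aggregating (R1): 3.867136% + 4.913352% = 8.780488%.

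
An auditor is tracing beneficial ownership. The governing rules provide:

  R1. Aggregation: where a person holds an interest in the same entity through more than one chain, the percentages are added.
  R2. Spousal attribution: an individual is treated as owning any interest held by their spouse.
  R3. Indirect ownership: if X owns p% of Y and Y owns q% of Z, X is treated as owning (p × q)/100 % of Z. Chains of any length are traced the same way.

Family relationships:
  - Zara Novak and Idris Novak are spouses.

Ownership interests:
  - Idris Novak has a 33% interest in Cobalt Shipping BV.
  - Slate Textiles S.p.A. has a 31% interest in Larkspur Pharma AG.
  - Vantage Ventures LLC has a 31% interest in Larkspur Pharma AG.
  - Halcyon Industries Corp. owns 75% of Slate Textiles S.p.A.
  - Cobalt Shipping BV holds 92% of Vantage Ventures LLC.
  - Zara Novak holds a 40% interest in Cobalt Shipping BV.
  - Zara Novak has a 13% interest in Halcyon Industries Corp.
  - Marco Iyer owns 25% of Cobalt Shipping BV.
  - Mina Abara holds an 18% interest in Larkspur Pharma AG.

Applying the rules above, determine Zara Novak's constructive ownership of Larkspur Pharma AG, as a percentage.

23.8421%

By spousal attribution (R2), Zara Novak is treated as also owning Idris Novak's interest in Cobalt Shipping BV, giving 40% + 33% = 73%.
Chain via Cobalt Shipping BV → Vantage Ventures LLC (R3): 73% × 92% × 31% = 20.8196% of Larkspur Pharma AG.
Chain via Halcyon Industries Corp. → Slate Textiles S.p.A. (R3): 13% × 75% × 31% = 3.0225% of Larkspur Pharma AG.
Aggregating (R1): 20.8196% + 3.0225% = 23.8421%.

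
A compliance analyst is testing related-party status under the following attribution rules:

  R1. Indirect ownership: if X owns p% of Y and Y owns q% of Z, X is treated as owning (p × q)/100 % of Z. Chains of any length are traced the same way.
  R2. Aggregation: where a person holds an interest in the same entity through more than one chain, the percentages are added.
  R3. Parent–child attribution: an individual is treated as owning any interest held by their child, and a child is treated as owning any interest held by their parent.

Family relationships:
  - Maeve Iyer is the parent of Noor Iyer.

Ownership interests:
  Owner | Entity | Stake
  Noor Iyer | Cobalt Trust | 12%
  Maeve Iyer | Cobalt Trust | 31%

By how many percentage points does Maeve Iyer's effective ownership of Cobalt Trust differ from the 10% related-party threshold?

33

By parent–child attribution (R3), Maeve Iyer is treated as also owning Noor Iyer's interest in Cobalt Trust, giving 31% + 12% = 43%.
Direct interest in Cobalt Trust: 43%.
43% exceeds the 10% threshold by 33 percentage points.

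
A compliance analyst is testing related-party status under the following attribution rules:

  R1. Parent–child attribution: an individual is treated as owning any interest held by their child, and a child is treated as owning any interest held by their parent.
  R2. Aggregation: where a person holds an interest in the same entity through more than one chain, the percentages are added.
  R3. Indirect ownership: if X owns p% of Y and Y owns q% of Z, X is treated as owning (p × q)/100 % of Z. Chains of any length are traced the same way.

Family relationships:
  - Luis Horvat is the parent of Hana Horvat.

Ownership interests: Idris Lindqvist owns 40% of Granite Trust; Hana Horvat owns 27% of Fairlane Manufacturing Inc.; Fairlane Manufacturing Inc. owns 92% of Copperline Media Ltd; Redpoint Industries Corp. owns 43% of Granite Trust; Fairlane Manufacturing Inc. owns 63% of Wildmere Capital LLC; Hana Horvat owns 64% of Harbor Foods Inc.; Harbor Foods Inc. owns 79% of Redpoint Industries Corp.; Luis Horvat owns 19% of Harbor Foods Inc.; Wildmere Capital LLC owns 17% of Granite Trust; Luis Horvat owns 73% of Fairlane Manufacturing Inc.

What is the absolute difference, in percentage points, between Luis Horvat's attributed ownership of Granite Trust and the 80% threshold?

41.0949

By parent–child attribution (R1), Luis Horvat is treated as also owning Hana Horvat's interest in Fairlane Manufacturing Inc, giving 73% + 27% = 100%.
By parent–child attribution (R1), Luis Horvat is treated as also owning Hana Horvat's interest in Harbor Foods Inc, giving 19% + 64% = 83%.
Chain via Fairlane Manufacturing Inc. → Wildmere Capital LLC (R3): 100% × 63% × 17% = 10.71% of Granite Trust.
Chain via Harbor Foods Inc. → Redpoint Industries Corp. (R3): 83% × 79% × 43% = 28.1951% of Granite Trust.
Aggregating (R2): 10.71% + 28.1951% = 38.9051%.
38.9051% falls short of the 80% threshold by 41.0949 percentage points.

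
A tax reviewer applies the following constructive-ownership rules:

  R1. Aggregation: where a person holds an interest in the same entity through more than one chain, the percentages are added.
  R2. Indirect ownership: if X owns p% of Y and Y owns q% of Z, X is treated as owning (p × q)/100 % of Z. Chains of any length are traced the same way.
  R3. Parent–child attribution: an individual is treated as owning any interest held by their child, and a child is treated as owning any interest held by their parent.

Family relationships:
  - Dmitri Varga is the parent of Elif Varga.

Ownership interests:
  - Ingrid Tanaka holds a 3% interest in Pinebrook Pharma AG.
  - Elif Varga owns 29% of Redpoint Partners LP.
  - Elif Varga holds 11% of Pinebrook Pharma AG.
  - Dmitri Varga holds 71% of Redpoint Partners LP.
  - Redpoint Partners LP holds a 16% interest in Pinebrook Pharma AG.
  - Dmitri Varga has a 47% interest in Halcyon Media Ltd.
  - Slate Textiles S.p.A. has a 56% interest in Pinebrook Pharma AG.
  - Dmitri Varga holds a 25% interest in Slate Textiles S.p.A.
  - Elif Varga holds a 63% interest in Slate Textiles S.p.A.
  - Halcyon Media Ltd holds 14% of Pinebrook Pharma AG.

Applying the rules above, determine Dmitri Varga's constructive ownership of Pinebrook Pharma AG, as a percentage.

82.86%

By parent–child attribution (R3), Dmitri Varga is treated as also owning Elif Varga's interest in Redpoint Partners LP, giving 71% + 29% = 100%.
By parent–child attribution (R3), Dmitri Varga is treated as also owning Elif Varga's interest in Slate Textiles S.p.A, giving 25% + 63% = 88%.
By parent–child attribution (R3), Dmitri Varga is treated as owning Elif Varga's 11% interest in Pinebrook Pharma AG.
Chain via Redpoint Partners LP (R2): 100% × 16% = 16% of Pinebrook Pharma AG.
Chain via Slate Textiles S.p.A. (R2): 88% × 56% = 49.28% of Pinebrook Pharma AG.
Chain via Halcyon Media Ltd (R2): 47% × 14% = 6.58% of Pinebrook Pharma AG.
Direct interest in Pinebrook Pharma AG: 11%.
Aggregating (R1): 16% + 49.28% + 6.58% + 11% = 82.86%.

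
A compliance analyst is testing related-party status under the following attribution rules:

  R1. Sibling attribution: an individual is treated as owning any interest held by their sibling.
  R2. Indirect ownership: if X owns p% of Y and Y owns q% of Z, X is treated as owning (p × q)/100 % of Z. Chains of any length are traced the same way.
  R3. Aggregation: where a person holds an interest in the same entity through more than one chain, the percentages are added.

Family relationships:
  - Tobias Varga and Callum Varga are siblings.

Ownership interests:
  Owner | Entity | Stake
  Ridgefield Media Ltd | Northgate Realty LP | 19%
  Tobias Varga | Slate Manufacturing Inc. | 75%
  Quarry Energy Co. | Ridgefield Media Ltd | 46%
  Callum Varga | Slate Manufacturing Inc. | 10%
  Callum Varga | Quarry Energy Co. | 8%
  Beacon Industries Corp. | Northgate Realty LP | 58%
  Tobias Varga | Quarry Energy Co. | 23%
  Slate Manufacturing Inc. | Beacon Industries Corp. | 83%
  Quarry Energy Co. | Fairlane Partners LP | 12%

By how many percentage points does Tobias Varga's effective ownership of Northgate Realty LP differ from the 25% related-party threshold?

18.6284

By sibling attribution (R1), Tobias Varga is treated as also owning Callum Varga's interest in Slate Manufacturing Inc, giving 75% + 10% = 85%.
By sibling attribution (R1), Tobias Varga is treated as also owning Callum Varga's interest in Quarry Energy Co, giving 23% + 8% = 31%.
Chain via Slate Manufacturing Inc. → Beacon Industries Corp. (R2): 85% × 83% × 58% = 40.919% of Northgate Realty LP.
Chain via Quarry Energy Co. → Ridgefield Media Ltd (R2): 31% × 46% × 19% = 2.7094% of Northgate Realty LP.
Aggregating (R3): 40.919% + 2.7094% = 43.6284%.
43.6284% exceeds the 25% threshold by 18.6284 percentage points.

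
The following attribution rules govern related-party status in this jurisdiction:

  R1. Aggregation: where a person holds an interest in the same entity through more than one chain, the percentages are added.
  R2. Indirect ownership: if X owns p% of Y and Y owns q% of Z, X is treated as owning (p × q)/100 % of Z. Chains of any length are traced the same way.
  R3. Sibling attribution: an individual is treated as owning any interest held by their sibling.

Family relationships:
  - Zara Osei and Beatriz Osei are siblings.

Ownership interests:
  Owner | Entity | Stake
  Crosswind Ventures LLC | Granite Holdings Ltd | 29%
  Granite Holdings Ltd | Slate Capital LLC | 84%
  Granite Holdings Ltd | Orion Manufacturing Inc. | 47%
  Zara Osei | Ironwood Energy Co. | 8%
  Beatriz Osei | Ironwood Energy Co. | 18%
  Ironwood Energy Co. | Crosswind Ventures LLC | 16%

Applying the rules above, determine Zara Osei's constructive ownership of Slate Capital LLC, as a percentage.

1.013376%

By sibling attribution (R3), Zara Osei is treated as also owning Beatriz Osei's interest in Ironwood Energy Co, giving 8% + 18% = 26%.
Chain via Ironwood Energy Co. → Crosswind Ventures LLC → Granite Holdings Ltd (R2): 26% × 16% × 29% × 84% = 1.013376% of Slate Capital LLC.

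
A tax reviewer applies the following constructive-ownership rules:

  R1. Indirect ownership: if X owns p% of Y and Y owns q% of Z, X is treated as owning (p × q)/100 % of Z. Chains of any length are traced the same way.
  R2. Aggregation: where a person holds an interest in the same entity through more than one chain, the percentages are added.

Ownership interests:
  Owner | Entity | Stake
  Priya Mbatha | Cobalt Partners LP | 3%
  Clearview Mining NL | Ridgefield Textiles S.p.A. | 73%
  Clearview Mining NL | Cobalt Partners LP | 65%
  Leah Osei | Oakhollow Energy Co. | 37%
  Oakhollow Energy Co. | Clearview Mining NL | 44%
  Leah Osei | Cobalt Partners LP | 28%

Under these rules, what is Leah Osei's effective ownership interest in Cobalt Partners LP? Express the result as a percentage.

38.582%

Chain via Oakhollow Energy Co. → Clearview Mining NL (R1): 37% × 44% × 65% = 10.582% of Cobalt Partners LP.
Direct interest in Cobalt Partners LP: 28%.
Aggregating (R2): 10.582% + 28% = 38.582%.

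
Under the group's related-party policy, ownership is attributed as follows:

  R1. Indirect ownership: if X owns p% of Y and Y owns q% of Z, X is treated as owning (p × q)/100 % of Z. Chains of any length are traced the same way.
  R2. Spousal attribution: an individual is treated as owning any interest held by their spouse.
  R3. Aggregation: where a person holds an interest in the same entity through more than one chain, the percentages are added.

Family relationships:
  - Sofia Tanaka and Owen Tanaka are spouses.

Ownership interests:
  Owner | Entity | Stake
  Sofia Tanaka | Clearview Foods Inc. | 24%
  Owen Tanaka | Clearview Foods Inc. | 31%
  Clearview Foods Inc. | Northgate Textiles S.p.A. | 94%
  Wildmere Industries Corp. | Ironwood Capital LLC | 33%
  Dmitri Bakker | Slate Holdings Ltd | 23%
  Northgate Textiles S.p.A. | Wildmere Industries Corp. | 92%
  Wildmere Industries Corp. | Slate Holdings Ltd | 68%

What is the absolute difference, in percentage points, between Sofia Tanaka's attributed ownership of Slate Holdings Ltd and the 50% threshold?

17.65648

By spousal attribution (R2), Sofia Tanaka is treated as also owning Owen Tanaka's interest in Clearview Foods Inc, giving 24% + 31% = 55%.
Chain via Clearview Foods Inc. → Northgate Textiles S.p.A. → Wildmere Industries Corp. (R1): 55% × 94% × 92% × 68% = 32.34352% of Slate Holdings Ltd.
32.34352% falls short of the 50% threshold by 17.65648 percentage points.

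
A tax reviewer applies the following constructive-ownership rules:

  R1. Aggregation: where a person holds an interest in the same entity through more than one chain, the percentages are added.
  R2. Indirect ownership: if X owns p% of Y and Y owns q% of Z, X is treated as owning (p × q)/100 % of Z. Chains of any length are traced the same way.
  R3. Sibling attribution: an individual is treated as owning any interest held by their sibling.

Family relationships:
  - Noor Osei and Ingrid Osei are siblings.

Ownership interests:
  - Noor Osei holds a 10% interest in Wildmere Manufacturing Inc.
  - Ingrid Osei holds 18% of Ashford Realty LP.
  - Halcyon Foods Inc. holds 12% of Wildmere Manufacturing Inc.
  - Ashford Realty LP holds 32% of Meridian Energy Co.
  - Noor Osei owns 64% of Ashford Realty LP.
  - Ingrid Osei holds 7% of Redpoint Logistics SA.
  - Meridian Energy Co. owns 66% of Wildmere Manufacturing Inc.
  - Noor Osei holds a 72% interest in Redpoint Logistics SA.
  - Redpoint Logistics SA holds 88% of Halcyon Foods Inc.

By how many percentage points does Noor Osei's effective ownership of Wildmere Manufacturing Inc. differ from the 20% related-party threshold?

15.6608

By sibling attribution (R3), Noor Osei is treated as also owning Ingrid Osei's interest in Ashford Realty LP, giving 64% + 18% = 82%.
By sibling attribution (R3), Noor Osei is treated as also owning Ingrid Osei's interest in Redpoint Logistics SA, giving 72% + 7% = 79%.
Chain via Ashford Realty LP → Meridian Energy Co. (R2): 82% × 32% × 66% = 17.3184% of Wildmere Manufacturing Inc.
Chain via Redpoint Logistics SA → Halcyon Foods Inc. (R2): 79% × 88% × 12% = 8.3424% of Wildmere Manufacturing Inc.
Direct interest in Wildmere Manufacturing Inc: 10%.
Aggregating (R1): 17.3184% + 8.3424% + 10% = 35.6608%.
35.6608% exceeds the 20% threshold by 15.6608 percentage points.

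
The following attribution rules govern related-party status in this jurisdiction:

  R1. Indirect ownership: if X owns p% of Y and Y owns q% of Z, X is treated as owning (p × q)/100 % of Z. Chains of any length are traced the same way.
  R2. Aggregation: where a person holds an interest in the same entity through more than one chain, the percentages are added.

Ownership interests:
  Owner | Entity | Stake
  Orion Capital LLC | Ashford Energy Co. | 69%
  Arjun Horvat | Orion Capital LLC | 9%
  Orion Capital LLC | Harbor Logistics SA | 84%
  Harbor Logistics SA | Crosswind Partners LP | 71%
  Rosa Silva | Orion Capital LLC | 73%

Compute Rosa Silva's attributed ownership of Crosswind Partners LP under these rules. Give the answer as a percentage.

Chain via Orion Capital LLC → Harbor Logistics SA (R1): 73% × 84% × 71% = 43.5372% of Crosswind Partners LP.

43.5372%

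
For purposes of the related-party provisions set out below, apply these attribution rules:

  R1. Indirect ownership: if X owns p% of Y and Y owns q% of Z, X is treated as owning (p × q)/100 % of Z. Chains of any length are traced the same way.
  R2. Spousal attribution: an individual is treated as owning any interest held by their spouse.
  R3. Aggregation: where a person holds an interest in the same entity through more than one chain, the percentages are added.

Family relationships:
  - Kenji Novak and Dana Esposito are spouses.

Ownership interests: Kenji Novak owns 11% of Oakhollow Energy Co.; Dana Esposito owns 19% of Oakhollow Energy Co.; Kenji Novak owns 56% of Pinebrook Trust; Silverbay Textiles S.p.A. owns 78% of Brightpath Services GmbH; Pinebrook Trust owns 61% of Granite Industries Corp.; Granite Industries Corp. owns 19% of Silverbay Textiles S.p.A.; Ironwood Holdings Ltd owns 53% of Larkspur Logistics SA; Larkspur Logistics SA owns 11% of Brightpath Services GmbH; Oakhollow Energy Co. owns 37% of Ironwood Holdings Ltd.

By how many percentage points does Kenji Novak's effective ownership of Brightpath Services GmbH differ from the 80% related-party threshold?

By spousal attribution (R2), Kenji Novak is treated as also owning Dana Esposito's interest in Oakhollow Energy Co, giving 11% + 19% = 30%.
Chain via Oakhollow Energy Co. → Ironwood Holdings Ltd → Larkspur Logistics SA (R1): 30% × 37% × 53% × 11% = 0.64713% of Brightpath Services GmbH.
Chain via Pinebrook Trust → Granite Industries Corp. → Silverbay Textiles S.p.A. (R1): 56% × 61% × 19% × 78% = 5.062512% of Brightpath Services GmbH.
Aggregating (R3): 0.64713% + 5.062512% = 5.709642%.
5.709642% falls short of the 80% threshold by 74.290358 percentage points.

74.290358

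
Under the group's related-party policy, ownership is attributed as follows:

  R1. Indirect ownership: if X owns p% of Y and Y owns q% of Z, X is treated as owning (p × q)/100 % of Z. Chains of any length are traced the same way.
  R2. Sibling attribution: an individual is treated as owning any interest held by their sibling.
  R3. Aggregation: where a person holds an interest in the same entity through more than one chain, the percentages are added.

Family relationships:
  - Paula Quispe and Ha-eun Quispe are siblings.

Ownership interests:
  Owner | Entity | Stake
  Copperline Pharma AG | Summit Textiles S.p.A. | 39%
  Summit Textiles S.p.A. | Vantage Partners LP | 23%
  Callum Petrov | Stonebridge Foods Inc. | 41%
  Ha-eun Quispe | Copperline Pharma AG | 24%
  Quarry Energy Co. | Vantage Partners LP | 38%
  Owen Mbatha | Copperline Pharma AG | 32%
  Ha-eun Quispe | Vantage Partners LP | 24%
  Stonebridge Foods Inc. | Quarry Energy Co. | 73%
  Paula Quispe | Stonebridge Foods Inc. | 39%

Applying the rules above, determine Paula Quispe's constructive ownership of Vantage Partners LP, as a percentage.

36.9714%

By sibling attribution (R2), Paula Quispe is treated as owning Ha-eun Quispe's 24% interest in Copperline Pharma AG.
By sibling attribution (R2), Paula Quispe is treated as owning Ha-eun Quispe's 24% interest in Vantage Partners LP.
Chain via Stonebridge Foods Inc. → Quarry Energy Co. (R1): 39% × 73% × 38% = 10.8186% of Vantage Partners LP.
Chain via Copperline Pharma AG → Summit Textiles S.p.A. (R1): 24% × 39% × 23% = 2.1528% of Vantage Partners LP.
Direct interest in Vantage Partners LP: 24%.
Aggregating (R3): 10.8186% + 2.1528% + 24% = 36.9714%.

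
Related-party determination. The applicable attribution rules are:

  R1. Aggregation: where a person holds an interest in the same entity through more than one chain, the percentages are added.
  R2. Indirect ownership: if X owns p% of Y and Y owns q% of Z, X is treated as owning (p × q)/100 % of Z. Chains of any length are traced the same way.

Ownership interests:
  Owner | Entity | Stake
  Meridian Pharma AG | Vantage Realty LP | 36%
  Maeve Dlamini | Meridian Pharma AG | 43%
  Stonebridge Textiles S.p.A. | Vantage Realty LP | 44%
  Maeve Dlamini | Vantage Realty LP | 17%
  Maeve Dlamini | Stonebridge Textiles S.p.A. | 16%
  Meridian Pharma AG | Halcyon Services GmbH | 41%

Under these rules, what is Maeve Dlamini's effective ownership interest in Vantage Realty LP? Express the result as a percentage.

39.52%

Chain via Stonebridge Textiles S.p.A. (R2): 16% × 44% = 7.04% of Vantage Realty LP.
Chain via Meridian Pharma AG (R2): 43% × 36% = 15.48% of Vantage Realty LP.
Direct interest in Vantage Realty LP: 17%.
Aggregating (R1): 7.04% + 15.48% + 17% = 39.52%.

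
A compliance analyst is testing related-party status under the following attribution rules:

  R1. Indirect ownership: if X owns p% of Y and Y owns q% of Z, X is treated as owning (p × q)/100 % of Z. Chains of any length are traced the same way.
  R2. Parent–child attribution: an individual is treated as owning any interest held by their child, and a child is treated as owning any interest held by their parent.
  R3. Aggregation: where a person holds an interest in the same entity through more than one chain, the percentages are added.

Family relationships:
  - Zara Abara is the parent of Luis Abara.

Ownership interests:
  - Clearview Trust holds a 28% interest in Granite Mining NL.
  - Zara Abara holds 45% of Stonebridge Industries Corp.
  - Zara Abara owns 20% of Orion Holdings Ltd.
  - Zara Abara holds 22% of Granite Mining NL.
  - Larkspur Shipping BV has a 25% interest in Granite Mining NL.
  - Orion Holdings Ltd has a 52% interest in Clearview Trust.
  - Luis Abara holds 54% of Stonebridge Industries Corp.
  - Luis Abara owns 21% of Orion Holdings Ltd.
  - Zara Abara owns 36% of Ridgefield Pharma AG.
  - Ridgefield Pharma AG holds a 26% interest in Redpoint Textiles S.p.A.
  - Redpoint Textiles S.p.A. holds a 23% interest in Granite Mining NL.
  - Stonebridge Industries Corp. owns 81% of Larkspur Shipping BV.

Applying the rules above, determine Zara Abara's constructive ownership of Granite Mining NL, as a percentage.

50.1699%

By parent–child attribution (R2), Zara Abara is treated as also owning Luis Abara's interest in Orion Holdings Ltd, giving 20% + 21% = 41%.
By parent–child attribution (R2), Zara Abara is treated as also owning Luis Abara's interest in Stonebridge Industries Corp, giving 45% + 54% = 99%.
Chain via Orion Holdings Ltd → Clearview Trust (R1): 41% × 52% × 28% = 5.9696% of Granite Mining NL.
Chain via Ridgefield Pharma AG → Redpoint Textiles S.p.A. (R1): 36% × 26% × 23% = 2.1528% of Granite Mining NL.
Chain via Stonebridge Industries Corp. → Larkspur Shipping BV (R1): 99% × 81% × 25% = 20.0475% of Granite Mining NL.
Direct interest in Granite Mining NL: 22%.
Aggregating (R3): 5.9696% + 2.1528% + 20.0475% + 22% = 50.1699%.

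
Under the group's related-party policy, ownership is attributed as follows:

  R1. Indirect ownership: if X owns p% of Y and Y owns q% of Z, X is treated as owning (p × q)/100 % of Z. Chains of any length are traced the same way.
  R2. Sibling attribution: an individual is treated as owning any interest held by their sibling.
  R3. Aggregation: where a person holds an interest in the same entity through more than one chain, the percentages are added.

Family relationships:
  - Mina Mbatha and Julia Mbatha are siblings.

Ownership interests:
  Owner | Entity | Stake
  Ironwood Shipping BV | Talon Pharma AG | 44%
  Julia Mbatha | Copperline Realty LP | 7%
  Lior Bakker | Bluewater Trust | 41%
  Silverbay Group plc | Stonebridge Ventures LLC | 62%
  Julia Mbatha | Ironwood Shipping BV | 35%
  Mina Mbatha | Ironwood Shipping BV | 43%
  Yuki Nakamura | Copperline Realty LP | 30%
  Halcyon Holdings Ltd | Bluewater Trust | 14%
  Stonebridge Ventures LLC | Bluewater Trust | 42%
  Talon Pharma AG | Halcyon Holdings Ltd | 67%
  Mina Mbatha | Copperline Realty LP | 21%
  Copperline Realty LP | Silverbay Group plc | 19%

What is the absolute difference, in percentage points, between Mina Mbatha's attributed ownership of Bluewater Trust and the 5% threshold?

0.395456

By sibling attribution (R2), Mina Mbatha is treated as also owning Julia Mbatha's interest in Copperline Realty LP, giving 21% + 7% = 28%.
By sibling attribution (R2), Mina Mbatha is treated as also owning Julia Mbatha's interest in Ironwood Shipping BV, giving 43% + 35% = 78%.
Chain via Copperline Realty LP → Silverbay Group plc → Stonebridge Ventures LLC (R1): 28% × 19% × 62% × 42% = 1.385328% of Bluewater Trust.
Chain via Ironwood Shipping BV → Talon Pharma AG → Halcyon Holdings Ltd (R1): 78% × 44% × 67% × 14% = 3.219216% of Bluewater Trust.
Aggregating (R3): 1.385328% + 3.219216% = 4.604544%.
4.604544% falls short of the 5% threshold by 0.395456 percentage points.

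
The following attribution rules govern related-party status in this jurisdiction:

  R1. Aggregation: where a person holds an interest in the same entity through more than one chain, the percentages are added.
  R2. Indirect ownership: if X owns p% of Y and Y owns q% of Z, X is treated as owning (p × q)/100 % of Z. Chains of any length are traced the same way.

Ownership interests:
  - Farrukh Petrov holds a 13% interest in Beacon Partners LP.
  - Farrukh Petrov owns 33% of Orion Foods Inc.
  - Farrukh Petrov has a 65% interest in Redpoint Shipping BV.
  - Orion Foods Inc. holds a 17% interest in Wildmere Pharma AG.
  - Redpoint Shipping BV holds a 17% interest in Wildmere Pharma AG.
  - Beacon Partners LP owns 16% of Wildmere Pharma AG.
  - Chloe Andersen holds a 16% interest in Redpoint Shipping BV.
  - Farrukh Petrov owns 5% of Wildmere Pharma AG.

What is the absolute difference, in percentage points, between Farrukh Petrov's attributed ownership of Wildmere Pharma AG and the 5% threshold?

Chain via Beacon Partners LP (R2): 13% × 16% = 2.08% of Wildmere Pharma AG.
Chain via Redpoint Shipping BV (R2): 65% × 17% = 11.05% of Wildmere Pharma AG.
Chain via Orion Foods Inc. (R2): 33% × 17% = 5.61% of Wildmere Pharma AG.
Direct interest in Wildmere Pharma AG: 5%.
Aggregating (R1): 2.08% + 11.05% + 5.61% + 5% = 23.74%.
23.74% exceeds the 5% threshold by 18.74 percentage points.

18.74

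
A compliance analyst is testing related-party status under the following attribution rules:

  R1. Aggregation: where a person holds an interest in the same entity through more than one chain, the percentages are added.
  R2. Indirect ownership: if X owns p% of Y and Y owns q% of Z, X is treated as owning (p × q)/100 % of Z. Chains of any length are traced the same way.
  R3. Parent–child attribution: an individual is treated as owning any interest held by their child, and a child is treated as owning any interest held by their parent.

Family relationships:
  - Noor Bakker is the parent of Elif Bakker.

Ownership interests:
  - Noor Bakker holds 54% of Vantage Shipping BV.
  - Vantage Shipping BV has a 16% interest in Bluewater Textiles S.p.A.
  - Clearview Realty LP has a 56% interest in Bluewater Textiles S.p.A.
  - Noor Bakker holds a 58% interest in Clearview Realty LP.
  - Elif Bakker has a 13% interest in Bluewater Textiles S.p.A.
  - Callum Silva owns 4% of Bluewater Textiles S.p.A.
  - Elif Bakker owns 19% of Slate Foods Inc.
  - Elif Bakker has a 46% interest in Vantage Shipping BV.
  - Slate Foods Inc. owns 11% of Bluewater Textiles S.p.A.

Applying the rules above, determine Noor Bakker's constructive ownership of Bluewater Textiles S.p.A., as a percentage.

63.57%

By parent–child attribution (R3), Noor Bakker is treated as also owning Elif Bakker's interest in Vantage Shipping BV, giving 54% + 46% = 100%.
By parent–child attribution (R3), Noor Bakker is treated as owning Elif Bakker's 19% interest in Slate Foods Inc.
By parent–child attribution (R3), Noor Bakker is treated as owning Elif Bakker's 13% interest in Bluewater Textiles S.p.A.
Chain via Vantage Shipping BV (R2): 100% × 16% = 16% of Bluewater Textiles S.p.A.
Chain via Clearview Realty LP (R2): 58% × 56% = 32.48% of Bluewater Textiles S.p.A.
Chain via Slate Foods Inc. (R2): 19% × 11% = 2.09% of Bluewater Textiles S.p.A.
Direct interest in Bluewater Textiles S.p.A: 13%.
Aggregating (R1): 16% + 32.48% + 2.09% + 13% = 63.57%.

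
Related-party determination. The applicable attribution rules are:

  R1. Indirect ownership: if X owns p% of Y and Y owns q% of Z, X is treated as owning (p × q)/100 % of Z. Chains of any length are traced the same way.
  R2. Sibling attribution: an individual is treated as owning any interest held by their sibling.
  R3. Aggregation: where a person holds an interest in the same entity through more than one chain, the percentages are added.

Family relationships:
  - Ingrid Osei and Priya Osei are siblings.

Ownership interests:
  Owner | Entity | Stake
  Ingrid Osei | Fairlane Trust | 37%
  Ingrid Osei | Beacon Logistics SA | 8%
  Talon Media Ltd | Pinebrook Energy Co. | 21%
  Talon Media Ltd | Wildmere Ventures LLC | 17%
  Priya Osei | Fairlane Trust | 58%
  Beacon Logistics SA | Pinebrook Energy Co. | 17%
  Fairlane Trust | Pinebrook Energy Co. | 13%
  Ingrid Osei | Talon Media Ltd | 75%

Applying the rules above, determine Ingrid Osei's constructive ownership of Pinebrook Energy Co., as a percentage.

By sibling attribution (R2), Ingrid Osei is treated as also owning Priya Osei's interest in Fairlane Trust, giving 37% + 58% = 95%.
Chain via Talon Media Ltd (R1): 75% × 21% = 15.75% of Pinebrook Energy Co.
Chain via Fairlane Trust (R1): 95% × 13% = 12.35% of Pinebrook Energy Co.
Chain via Beacon Logistics SA (R1): 8% × 17% = 1.36% of Pinebrook Energy Co.
Aggregating (R3): 15.75% + 12.35% + 1.36% = 29.46%.

29.46%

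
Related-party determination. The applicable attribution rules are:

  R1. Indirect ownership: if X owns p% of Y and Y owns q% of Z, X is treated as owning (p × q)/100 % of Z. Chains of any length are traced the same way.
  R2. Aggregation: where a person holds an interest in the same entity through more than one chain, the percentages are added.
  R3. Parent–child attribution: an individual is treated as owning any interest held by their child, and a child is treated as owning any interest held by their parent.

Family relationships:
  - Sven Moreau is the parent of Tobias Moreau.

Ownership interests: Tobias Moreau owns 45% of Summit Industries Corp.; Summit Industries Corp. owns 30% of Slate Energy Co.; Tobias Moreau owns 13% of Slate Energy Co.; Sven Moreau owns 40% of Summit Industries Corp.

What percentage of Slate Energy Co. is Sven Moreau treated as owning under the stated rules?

38.5%

By parent–child attribution (R3), Sven Moreau is treated as also owning Tobias Moreau's interest in Summit Industries Corp, giving 40% + 45% = 85%.
By parent–child attribution (R3), Sven Moreau is treated as owning Tobias Moreau's 13% interest in Slate Energy Co.
Chain via Summit Industries Corp. (R1): 85% × 30% = 25.5% of Slate Energy Co.
Direct interest in Slate Energy Co: 13%.
Aggregating (R2): 25.5% + 13% = 38.5%.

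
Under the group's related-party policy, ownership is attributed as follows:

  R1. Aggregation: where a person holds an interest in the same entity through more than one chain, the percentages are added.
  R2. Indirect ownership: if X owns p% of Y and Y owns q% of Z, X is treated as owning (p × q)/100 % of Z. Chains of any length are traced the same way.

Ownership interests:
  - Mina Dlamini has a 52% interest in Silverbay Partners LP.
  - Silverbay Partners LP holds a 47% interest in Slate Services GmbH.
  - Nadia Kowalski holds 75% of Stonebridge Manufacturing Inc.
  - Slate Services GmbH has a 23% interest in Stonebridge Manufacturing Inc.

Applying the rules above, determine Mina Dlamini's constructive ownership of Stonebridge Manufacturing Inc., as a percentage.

5.6212%

Chain via Silverbay Partners LP → Slate Services GmbH (R2): 52% × 47% × 23% = 5.6212% of Stonebridge Manufacturing Inc.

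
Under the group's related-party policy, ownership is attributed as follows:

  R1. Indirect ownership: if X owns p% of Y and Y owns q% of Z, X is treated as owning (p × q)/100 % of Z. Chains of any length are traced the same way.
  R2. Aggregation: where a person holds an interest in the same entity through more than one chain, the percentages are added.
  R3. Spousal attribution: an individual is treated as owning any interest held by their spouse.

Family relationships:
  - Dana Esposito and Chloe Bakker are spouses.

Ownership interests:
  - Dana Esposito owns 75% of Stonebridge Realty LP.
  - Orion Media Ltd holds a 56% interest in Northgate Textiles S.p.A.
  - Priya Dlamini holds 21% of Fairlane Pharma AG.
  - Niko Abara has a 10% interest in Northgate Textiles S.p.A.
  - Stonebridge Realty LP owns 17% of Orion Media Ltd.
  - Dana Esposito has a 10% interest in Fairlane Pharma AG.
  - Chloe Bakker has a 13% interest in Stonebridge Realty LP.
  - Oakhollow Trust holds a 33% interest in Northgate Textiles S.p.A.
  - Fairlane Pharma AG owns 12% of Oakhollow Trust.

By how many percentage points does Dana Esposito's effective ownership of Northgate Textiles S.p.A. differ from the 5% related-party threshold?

3.7736

By spousal attribution (R3), Dana Esposito is treated as also owning Chloe Bakker's interest in Stonebridge Realty LP, giving 75% + 13% = 88%.
Chain via Fairlane Pharma AG → Oakhollow Trust (R1): 10% × 12% × 33% = 0.396% of Northgate Textiles S.p.A.
Chain via Stonebridge Realty LP → Orion Media Ltd (R1): 88% × 17% × 56% = 8.3776% of Northgate Textiles S.p.A.
Aggregating (R2): 0.396% + 8.3776% = 8.7736%.
8.7736% exceeds the 5% threshold by 3.7736 percentage points.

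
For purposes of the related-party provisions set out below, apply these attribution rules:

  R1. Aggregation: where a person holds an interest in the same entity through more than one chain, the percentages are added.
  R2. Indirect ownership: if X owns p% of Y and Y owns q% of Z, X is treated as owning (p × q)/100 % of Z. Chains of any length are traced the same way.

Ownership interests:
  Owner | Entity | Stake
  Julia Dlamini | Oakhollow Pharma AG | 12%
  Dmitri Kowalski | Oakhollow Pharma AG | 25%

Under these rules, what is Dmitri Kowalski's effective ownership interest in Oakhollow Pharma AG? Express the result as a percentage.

Direct interest in Oakhollow Pharma AG: 25%.

25%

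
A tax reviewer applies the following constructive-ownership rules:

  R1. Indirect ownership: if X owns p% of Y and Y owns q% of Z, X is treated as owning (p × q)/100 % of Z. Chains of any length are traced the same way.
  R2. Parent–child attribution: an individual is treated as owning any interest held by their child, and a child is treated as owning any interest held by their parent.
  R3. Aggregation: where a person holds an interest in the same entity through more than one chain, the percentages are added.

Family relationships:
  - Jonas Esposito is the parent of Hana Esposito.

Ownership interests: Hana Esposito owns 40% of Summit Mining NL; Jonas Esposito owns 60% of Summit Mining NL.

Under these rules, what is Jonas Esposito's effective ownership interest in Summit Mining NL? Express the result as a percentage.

100%

By parent–child attribution (R2), Jonas Esposito is treated as also owning Hana Esposito's interest in Summit Mining NL, giving 60% + 40% = 100%.
Direct interest in Summit Mining NL: 100%.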